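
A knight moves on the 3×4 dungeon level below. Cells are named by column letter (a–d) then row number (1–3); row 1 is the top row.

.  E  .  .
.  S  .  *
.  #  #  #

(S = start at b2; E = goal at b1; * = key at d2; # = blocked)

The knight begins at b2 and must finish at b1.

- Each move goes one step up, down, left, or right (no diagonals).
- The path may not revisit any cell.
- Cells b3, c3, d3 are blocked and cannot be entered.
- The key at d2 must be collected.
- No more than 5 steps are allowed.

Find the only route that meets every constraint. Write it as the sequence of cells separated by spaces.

b2 c2 d2 d1 c1 b1

The budget equals the shortest possible length, so every move has to be on a shortest route through the required cells.
Route from b2: 2× right (reaching d2), up to d1, 2× left (reaching b1) — 5 moves in all.
Check: all required cells visited; 5 ≤ 5 moves.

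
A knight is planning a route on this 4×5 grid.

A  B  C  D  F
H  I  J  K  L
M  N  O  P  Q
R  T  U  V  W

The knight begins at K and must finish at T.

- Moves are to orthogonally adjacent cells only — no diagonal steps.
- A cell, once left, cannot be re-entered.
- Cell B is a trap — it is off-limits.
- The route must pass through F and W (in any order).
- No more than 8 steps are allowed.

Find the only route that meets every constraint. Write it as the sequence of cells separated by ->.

K -> D -> F -> L -> Q -> W -> V -> U -> T

Any route must reach F and W and still end at T within 8 moves, so the order of the required stops is forced.
Route from K: up 1 to D, right 1 to F, down 3 to W, left 3 to T — 8 moves in all.
Check: all required cells visited; 8 ≤ 8 moves.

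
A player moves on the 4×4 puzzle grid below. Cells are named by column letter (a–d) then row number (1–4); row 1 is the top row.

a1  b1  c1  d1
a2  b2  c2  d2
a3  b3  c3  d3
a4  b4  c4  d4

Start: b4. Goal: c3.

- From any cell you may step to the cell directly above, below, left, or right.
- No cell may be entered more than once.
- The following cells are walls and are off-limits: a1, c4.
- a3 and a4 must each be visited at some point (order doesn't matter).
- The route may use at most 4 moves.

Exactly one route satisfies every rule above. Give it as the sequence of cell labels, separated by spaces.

The 4-move cap with required stops at a3, a4 leaves no slack for detours.
Route from b4: left 1 to a4, up 1 to a3, right 2 to c3 — 4 moves in all.
Check: all required cells visited; 4 ≤ 4 moves.

b4 a4 a3 b3 c3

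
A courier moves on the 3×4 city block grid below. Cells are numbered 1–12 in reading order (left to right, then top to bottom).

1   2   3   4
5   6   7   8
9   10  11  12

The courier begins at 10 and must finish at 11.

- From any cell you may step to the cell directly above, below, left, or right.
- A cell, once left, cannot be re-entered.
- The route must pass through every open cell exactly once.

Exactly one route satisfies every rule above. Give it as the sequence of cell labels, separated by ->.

10 -> 9 -> 5 -> 1 -> 2 -> 6 -> 7 -> 3 -> 4 -> 8 -> 12 -> 11

Need to visit all 12 open cells exactly once, starting at 10 and ending at 11.
Cell 12 has only two open neighbours (8 and 11), so the path must pass straight through it: one of those is the cell it's entered from and the other is where it exits.
Route from 10: left to 9, 2× up (reaching 1), right to 2, down to 6, right to 7, up to 3, right to 4, 2× down (reaching 12), left to 11 — 11 moves in all.
Check: all 12 open cells covered.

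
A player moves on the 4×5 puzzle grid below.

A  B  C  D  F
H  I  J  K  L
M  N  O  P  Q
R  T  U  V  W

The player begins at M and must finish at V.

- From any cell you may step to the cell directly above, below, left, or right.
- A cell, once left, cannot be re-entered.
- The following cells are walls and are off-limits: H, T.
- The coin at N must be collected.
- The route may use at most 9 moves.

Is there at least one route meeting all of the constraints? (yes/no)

yes

One route that works: M → N → O → U → V.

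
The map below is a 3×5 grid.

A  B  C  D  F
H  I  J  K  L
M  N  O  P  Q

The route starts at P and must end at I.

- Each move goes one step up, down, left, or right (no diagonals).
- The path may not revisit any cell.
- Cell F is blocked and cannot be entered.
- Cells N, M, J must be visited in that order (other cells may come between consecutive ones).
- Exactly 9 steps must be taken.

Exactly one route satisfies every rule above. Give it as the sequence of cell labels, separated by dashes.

P - O - N - M - H - A - B - C - J - I

The waypoints must appear in the order N, M, J, with no cell reused.
Route from P: 3× left (reaching M), 2× up (reaching A), 2× right (reaching C), down to J, left to I — 9 moves in all.
Check: order respected (N at step 2, M at step 3, J at step 8); 9 moves as required.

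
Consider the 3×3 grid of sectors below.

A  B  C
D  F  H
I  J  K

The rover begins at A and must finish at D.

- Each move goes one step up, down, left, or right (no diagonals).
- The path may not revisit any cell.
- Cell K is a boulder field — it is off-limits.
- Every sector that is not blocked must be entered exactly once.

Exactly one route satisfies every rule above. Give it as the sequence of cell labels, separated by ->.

Need to visit all 8 open cells exactly once, starting at A and ending at D.
Cell J has only two open neighbours (F and I), so the path must pass straight through it: one of those is the cell it's entered from and the other is where it exits.
Route from A: right 2 to C, down 1 to H, left 1 to F, down 1 to J, left 1 to I, up 1 to D — 7 moves in all.
Check: all 8 open cells covered.

A -> B -> C -> H -> F -> J -> I -> D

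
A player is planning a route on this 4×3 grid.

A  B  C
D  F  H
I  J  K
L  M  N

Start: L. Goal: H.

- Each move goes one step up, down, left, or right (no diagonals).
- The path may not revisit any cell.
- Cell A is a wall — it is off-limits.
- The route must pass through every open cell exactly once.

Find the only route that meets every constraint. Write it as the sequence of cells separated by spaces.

L M N K J I D F B C H

Need to visit all 11 open cells exactly once, starting at L and ending at H.
Cell N has only two open neighbours (K and M), so the path must pass straight through it: one of those is the cell it's entered from and the other is where it exits.
Route from L: right 2 to N, up 1 to K, left 2 to I, up 1 to D, right 1 to F, up 1 to B, right 1 to C, down 1 to H — 10 moves in all.
Check: all 11 open cells covered.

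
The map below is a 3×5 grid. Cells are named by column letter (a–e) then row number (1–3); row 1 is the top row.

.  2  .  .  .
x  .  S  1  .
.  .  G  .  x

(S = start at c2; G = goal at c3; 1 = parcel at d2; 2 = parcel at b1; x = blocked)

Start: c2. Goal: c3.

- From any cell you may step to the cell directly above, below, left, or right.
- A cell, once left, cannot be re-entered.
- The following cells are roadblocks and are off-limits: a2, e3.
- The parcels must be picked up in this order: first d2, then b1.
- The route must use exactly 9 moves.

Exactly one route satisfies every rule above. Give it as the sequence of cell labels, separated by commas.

c2, d2, e2, e1, d1, c1, b1, b2, b3, c3

The waypoints must appear in the order d2, b1, with no cell reused.
Route from c2: 2× right (reaching e2), up to e1, 3× left (reaching b1), 2× down (reaching b3), right to c3 — 9 moves in all.
Check: order respected (1 at step 1, 2 at step 6); 9 moves as required.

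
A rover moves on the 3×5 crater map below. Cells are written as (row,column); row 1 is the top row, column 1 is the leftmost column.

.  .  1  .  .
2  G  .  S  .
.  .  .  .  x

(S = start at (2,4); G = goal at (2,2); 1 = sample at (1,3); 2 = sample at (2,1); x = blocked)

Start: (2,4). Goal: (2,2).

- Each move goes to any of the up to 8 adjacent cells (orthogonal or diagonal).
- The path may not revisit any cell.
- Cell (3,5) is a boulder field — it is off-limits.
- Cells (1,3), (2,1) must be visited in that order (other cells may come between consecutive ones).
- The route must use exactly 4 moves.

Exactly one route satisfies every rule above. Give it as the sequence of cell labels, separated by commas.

The waypoints must appear in the order (1,3), (2,1), with no cell reused.
Route from (2,4): up-left 1 to (1,3), left 1 to (1,2), down-left 1 to (2,1), right 1 to (2,2) — 4 moves in all.
Check: order respected (1 at step 1, 2 at step 3); 4 moves as required.

(2,4), (1,3), (1,2), (2,1), (2,2)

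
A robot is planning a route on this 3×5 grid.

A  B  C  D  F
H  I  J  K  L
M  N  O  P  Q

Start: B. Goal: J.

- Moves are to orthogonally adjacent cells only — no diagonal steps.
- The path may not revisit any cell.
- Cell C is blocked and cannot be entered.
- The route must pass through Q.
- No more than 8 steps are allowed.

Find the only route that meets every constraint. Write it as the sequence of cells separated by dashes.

B - I - N - O - P - Q - L - K - J

The 8-move cap with required stops at Q leaves no slack for detours.
Route from B: 2× down (reaching N), 3× right (reaching Q), up to L, 2× left (reaching J) — 8 moves in all.
Check: all required cells visited; 8 ≤ 8 moves.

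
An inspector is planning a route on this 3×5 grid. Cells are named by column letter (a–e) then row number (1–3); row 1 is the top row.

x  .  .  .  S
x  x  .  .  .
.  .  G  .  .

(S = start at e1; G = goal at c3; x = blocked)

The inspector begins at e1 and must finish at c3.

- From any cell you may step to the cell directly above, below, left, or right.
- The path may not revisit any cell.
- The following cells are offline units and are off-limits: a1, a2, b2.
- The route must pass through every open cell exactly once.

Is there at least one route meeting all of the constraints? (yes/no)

Cell b1 has only one open neighbour but is neither the start nor the goal, so a Hamiltonian route would have to both enter and leave it through the same neighbour — impossible without revisiting.

no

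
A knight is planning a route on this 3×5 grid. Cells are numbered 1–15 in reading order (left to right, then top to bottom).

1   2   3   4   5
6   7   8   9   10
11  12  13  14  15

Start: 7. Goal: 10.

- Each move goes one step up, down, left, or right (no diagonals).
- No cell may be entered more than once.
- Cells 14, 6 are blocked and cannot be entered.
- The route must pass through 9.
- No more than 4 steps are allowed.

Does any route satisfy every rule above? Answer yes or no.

One route that works: 7 → 8 → 9 → 10.

yes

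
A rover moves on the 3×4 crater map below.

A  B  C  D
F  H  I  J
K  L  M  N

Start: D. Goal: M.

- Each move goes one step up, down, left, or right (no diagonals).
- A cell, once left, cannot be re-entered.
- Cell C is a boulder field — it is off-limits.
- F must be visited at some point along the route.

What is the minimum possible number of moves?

Any route passes through F somewhere between D and M. Summing Manhattan distances along the two legs (D → F → M) gives a lower bound of 4 + 3 = 7 moves.
A route of 7 moves achieves this: D → J → I → H → F → K → L → M.
Since 7 matches the lower bound, it is optimal.

7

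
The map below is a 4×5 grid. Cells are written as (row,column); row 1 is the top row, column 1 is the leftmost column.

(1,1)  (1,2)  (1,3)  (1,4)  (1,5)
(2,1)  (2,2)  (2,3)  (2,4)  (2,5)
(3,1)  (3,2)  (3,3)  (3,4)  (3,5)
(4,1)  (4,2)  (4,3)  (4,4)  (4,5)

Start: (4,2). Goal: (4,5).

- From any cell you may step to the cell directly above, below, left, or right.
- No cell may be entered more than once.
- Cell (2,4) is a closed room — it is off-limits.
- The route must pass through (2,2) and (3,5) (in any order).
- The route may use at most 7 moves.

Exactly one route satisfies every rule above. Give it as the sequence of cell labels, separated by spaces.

(4,2) (3,2) (2,2) (2,3) (3,3) (3,4) (3,5) (4,5)

The budget equals the shortest possible length, so every move has to be on a shortest route through the required cells.
Route from (4,2): 2× up (reaching (2,2)), right to (2,3), down to (3,3), 2× right (reaching (3,5)), down to (4,5) — 7 moves in all.
Check: all required cells visited; 7 ≤ 7 moves.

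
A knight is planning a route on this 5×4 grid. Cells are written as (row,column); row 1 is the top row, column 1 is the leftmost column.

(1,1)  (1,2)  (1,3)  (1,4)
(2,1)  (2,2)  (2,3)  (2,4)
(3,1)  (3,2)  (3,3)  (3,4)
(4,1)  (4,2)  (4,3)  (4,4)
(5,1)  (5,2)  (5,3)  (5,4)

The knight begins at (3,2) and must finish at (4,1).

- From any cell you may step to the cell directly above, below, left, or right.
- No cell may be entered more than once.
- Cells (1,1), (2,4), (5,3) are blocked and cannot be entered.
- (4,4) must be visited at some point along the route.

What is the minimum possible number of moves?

6

Any route passes through (4,4) somewhere between (3,2) and (4,1). Summing Manhattan distances along the two legs ((3,2) → (4,4) → (4,1)) gives a lower bound of 3 + 3 = 6 moves.
A route of 6 moves achieves this: (3,2) → (3,3) → (3,4) → (4,4) → (4,3) → (4,2) → (4,1).
Since 6 matches the lower bound, it is optimal.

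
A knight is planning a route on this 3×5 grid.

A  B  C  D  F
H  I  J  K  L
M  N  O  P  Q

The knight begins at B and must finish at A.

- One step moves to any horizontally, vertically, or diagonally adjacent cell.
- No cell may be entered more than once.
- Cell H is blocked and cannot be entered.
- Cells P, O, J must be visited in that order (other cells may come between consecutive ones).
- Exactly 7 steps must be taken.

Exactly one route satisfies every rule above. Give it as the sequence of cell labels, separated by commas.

B, C, K, P, O, J, I, A

The waypoints must appear in the order P, O, J, with no cell reused.
Route from B: right to C, down-right to K, down to P, left to O, up to J, left to I, up-left to A — 7 moves in all.
Check: order respected (P at step 3, O at step 4, J at step 5); 7 moves as required.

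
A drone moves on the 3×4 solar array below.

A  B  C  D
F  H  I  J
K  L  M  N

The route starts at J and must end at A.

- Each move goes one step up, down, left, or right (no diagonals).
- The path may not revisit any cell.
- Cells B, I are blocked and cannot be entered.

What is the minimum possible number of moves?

6

The Manhattan distance from J to A is |2−1| + |4−1| = 4, so at least 4 moves are needed.
That bound ignores the blocked cells. Measuring each leg by the fewest moves that actually steer around them (J→A: 6) raises the lower bound to 6.
A route of 6 moves exists: J → N → M → L → H → F → A.
Since 6 matches that lower bound, it is optimal.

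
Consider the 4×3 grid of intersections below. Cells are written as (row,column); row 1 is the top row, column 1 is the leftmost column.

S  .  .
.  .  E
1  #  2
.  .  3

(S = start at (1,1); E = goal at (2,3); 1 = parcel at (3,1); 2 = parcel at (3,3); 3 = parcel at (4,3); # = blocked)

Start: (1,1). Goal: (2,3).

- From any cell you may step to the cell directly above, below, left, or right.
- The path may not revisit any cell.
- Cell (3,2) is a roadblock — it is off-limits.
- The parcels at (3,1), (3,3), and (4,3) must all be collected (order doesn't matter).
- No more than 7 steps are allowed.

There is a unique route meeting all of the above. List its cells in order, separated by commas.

(1,1), (2,1), (3,1), (4,1), (4,2), (4,3), (3,3), (2,3)

Any route must reach (3,1), (3,3), and (4,3) and still end at (2,3) within 7 moves, so the order of the required stops is forced.
Route from (1,1): down 3 to (4,1), right 2 to (4,3), up 2 to (2,3) — 7 moves in all.
Check: all required cells visited; 7 ≤ 7 moves.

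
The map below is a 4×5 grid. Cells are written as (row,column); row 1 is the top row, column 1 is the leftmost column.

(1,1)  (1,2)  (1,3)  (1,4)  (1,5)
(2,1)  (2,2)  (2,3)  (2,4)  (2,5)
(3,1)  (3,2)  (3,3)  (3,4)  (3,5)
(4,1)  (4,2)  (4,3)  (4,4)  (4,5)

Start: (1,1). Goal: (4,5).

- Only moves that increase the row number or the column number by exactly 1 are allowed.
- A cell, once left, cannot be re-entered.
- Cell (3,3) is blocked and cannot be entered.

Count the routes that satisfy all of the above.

A right/down-only route from (1,1) to (4,5) makes exactly 3 down-moves and 4 right-moves in some order.
With no other constraints that would be C(7,3) = 35 routes.
Subtract routes through each blocked cell (inclusion–exclusion for overlaps): − through (3,3): 18 → 17.
That gives 17 routes.

17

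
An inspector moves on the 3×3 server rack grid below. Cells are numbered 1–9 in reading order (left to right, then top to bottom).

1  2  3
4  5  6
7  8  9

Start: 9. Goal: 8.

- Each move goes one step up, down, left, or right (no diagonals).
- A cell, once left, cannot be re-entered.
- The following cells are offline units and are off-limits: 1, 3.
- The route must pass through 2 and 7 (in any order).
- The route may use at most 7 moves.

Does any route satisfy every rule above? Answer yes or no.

no

2 must be visited but has only one open neighbour (5), and it is neither the start nor the goal — the route would have to enter and leave through 5, re-entering it.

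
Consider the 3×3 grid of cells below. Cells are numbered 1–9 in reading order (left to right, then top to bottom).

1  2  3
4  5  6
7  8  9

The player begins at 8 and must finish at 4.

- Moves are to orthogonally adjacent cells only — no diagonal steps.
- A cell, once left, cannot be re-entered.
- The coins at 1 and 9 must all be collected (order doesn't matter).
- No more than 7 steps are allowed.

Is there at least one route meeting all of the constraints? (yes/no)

One route that works: 8 → 9 → 6 → 3 → 2 → 1 → 4.

yes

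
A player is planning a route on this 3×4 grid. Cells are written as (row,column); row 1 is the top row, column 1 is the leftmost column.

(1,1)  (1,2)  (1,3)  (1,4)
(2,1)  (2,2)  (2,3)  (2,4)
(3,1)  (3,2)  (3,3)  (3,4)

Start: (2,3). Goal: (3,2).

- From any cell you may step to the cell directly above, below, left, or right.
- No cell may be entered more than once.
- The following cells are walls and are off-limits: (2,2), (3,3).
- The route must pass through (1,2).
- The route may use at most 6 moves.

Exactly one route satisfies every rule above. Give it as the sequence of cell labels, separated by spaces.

The 6-move cap with required stops at (1,2) leaves no slack for detours.
Route from (2,3): up 1 to (1,3), left 2 to (1,1), down 2 to (3,1), right 1 to (3,2) — 6 moves in all.
Check: all required cells visited; 6 ≤ 6 moves.

(2,3) (1,3) (1,2) (1,1) (2,1) (3,1) (3,2)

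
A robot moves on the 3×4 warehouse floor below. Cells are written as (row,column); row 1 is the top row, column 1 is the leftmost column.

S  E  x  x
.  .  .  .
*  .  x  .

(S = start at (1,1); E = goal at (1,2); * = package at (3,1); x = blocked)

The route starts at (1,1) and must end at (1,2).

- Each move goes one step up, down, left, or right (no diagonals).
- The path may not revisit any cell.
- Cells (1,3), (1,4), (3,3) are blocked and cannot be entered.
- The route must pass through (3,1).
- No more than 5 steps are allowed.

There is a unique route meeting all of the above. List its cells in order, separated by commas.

(1,1), (2,1), (3,1), (3,2), (2,2), (1,2)

Any route must reach (3,1) and still end at (1,2) within 5 moves, so the order of the required stops is forced.
Route from (1,1): down 2 to (3,1), right 1 to (3,2), up 2 to (1,2) — 5 moves in all.
Check: all required cells visited; 5 ≤ 5 moves.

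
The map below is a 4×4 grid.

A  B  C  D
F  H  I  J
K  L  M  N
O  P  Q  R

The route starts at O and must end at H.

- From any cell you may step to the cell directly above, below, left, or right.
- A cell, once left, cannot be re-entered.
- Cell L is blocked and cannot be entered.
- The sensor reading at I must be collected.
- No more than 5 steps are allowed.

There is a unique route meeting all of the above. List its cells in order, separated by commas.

Any route must reach I and still end at H within 5 moves, so the order of the required stops is forced.
Route from O: right 2 to Q, up 2 to I, left 1 to H — 5 moves in all.
Check: all required cells visited; 5 ≤ 5 moves.

O, P, Q, M, I, H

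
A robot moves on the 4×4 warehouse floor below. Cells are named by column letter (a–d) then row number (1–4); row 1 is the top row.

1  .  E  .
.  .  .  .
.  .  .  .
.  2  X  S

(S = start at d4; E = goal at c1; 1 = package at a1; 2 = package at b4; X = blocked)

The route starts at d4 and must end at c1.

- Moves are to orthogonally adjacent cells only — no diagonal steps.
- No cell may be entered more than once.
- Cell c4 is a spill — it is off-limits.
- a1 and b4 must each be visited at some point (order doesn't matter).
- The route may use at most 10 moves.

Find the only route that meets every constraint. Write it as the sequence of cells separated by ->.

d4 -> d3 -> c3 -> b3 -> b4 -> a4 -> a3 -> a2 -> a1 -> b1 -> c1

The budget equals the shortest possible length, so every move has to be on a shortest route through the required cells.
Route from d4: up 1 to d3, left 2 to b3, down 1 to b4, left 1 to a4, up 3 to a1, right 2 to c1 — 10 moves in all.
Check: all required cells visited; 10 ≤ 10 moves.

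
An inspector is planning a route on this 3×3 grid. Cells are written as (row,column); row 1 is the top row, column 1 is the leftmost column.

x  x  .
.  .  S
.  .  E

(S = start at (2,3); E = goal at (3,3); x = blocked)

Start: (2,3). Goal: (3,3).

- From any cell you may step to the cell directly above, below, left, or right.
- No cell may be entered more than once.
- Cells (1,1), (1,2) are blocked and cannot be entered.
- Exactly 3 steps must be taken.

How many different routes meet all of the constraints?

Need simple routes of exactly 3 moves from (2,3) to (3,3) (Manhattan distance 1, so 1 moves are spent on a detour and 1 undoing it).
Enumerating: (2,3) (2,2) (3,2) (3,3).
That gives 1 route.

1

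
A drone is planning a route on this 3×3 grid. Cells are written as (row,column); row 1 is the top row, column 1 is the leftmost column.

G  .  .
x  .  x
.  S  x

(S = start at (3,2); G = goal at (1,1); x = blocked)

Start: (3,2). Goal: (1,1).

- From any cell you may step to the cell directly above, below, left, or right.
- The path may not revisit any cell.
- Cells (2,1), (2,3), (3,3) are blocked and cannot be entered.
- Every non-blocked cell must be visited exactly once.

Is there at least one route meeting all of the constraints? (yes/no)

Cell (1,3) has only one open neighbour but is neither the start nor the goal, so a Hamiltonian route would have to both enter and leave it through the same neighbour — impossible without revisiting.

no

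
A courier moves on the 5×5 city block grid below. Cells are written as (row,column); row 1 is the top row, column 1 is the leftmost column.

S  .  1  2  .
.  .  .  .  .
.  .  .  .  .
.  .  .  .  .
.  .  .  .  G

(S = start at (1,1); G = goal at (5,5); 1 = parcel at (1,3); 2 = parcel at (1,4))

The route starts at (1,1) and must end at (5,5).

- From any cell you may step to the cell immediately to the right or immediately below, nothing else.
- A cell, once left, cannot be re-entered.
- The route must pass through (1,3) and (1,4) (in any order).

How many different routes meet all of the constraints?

A right/down-only route from (1,1) to (5,5) makes exactly 4 down-moves and 4 right-moves in some order.
With no other constraints that would be C(8,4) = 70 routes.
A monotone route can only reach the required cells in the order (1,3), (1,4), so split there and multiply the segment counts: (1,1)→(1,3): 1; (1,3)→(1,4): 1; (1,4)→(5,5): 5; product = 5.
That gives 5 routes.

5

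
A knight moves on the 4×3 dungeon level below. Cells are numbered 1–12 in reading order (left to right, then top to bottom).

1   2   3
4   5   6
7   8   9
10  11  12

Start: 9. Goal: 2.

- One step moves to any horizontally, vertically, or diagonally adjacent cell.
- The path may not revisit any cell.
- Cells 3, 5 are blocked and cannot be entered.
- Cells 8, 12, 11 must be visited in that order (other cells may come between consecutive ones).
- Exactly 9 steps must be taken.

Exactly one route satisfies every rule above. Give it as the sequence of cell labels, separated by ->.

9 -> 6 -> 8 -> 12 -> 11 -> 10 -> 7 -> 4 -> 1 -> 2

The waypoints must appear in the order 8, 12, 11, with no cell reused.
Route from 9: up to 6, down-left to 8, down-right to 12, 2× left (reaching 10), 3× up (reaching 1), right to 2 — 9 moves in all.
Check: order respected (8 at step 2, 12 at step 3, 11 at step 4); 9 moves as required.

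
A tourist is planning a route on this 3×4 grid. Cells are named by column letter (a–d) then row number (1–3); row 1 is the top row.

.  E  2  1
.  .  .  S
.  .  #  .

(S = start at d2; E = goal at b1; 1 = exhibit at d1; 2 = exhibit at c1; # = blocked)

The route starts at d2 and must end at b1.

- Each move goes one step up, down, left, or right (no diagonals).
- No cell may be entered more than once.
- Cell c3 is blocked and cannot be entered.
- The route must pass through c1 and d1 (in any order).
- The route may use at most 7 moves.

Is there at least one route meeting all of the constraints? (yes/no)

yes

One route that works: d2 → d1 → c1 → b1.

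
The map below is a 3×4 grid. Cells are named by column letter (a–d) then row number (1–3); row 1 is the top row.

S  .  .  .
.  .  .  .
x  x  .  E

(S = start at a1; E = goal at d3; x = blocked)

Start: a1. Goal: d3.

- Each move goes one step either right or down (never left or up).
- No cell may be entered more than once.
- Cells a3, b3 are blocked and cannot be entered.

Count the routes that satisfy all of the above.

7

A right/down-only route from a1 to d3 makes exactly 2 down-moves and 3 right-moves in some order.
With no other constraints that would be C(5,2) = 10 routes.
Subtract routes through each blocked cell (inclusion–exclusion for overlaps): − through a3: 1 − through b3: 3 + through a3&b3: 1 → 7.
That gives 7 routes.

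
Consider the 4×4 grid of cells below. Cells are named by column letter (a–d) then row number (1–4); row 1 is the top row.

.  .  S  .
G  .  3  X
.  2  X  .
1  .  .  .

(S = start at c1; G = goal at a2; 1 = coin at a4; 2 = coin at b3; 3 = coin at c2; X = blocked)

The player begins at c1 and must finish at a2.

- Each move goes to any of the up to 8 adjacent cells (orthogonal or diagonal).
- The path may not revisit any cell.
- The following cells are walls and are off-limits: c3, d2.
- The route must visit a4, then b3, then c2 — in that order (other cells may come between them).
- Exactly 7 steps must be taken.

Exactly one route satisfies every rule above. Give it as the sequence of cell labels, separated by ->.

c1 -> b2 -> a3 -> a4 -> b3 -> c2 -> b1 -> a2

The waypoints must appear in the order a4, b3, c2, with no cell reused.
Route from c1: 2× down-left (reaching a3), down to a4, 2× up-right (reaching c2), up-left to b1, down-left to a2 — 7 moves in all.
Check: order respected (1 at step 3, 2 at step 4, 3 at step 5); 7 moves as required.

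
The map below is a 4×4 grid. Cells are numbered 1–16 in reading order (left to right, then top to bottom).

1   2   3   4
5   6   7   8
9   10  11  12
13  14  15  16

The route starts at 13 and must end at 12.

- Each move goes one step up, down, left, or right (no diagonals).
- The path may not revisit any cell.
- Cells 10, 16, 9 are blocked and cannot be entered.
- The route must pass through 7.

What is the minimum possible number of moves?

Any route passes through 7 somewhere between 13 and 12. Summing Manhattan distances along the two legs (13 → 7 → 12) gives a lower bound of 4 + 2 = 6 moves.
A route of 6 moves achieves this: 13 → 14 → 15 → 11 → 7 → 8 → 12.
Since 6 matches the lower bound, it is optimal.

6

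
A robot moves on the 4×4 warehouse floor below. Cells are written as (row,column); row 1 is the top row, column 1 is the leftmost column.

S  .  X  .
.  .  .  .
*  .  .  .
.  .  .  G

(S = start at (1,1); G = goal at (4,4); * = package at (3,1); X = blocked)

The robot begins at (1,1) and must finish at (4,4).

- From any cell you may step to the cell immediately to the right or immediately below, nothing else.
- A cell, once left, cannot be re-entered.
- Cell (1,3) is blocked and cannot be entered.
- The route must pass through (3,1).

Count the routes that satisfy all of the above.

A right/down-only route from (1,1) to (4,4) makes exactly 3 down-moves and 3 right-moves in some order.
With no other constraints that would be C(6,3) = 20 routes.
Split at (3,1) and multiply the segment counts (each segment already excludes blocked cells): (1,1)→(3,1): 1; (3,1)→(4,4): 4; product = 4.
That gives 4 routes.

4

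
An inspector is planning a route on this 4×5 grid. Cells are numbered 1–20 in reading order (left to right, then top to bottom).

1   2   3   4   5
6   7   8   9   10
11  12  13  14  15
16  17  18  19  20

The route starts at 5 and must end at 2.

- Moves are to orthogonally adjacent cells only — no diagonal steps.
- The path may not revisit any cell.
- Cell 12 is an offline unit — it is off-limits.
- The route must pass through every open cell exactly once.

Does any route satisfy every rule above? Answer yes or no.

Colour the cells like a checkerboard: each orthogonal step flips colour, so a Hamiltonian route alternates colours. Here there are 10 cells of one colour and 9 of the other, with start on the opposite colour to the goal — the counts and endpoints can't be arranged into an alternating sequence of length 19, so no Hamiltonian route exists.

no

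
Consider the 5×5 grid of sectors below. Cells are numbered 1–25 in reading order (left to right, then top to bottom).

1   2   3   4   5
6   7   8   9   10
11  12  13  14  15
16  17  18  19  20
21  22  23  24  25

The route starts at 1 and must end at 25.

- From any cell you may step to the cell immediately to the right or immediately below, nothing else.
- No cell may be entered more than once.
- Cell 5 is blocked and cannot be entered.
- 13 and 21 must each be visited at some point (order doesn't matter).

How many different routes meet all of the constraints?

A right/down-only route from 1 to 25 makes exactly 4 down-moves and 4 right-moves in some order.
With no other constraints that would be C(8,4) = 70 routes.
21 is below but to the left of 13: going 13 → 21 would need a leftward move and 21 → 13 an upward move, so no right/down-only route can visit both required cells.
No route satisfies every constraint, so the count is 0.

0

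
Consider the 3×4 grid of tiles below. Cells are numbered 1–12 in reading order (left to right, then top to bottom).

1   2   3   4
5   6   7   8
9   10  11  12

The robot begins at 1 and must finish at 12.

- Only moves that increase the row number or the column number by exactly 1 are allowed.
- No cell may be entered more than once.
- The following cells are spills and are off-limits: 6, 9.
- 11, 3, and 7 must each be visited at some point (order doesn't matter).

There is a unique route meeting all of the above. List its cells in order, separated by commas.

Moves only go right or down, so the column and row indices never decrease.
Route from 1: 2× right (reaching 3), 2× down (reaching 11), right to 12 — 5 moves in all.
Check: all required cells visited.

1, 2, 3, 7, 11, 12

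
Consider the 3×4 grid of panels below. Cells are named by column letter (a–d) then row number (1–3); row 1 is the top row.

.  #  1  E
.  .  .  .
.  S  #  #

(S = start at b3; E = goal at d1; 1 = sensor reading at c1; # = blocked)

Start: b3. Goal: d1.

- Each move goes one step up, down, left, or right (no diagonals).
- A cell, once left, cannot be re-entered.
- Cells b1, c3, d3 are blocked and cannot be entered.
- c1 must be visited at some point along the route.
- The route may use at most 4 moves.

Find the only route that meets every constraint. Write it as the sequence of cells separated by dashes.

b3 - b2 - c2 - c1 - d1

The 4-move cap with required stops at c1 leaves no slack for detours.
Route from b3: up to b2, right to c2, up to c1, right to d1 — 4 moves in all.
Check: all required cells visited; 4 ≤ 4 moves.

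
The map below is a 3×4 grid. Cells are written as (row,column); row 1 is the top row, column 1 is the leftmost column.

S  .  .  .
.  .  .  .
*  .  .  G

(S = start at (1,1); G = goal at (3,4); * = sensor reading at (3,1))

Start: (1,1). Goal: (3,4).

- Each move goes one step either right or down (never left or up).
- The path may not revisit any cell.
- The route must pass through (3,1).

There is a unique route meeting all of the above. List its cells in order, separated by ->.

(1,1) -> (2,1) -> (3,1) -> (3,2) -> (3,3) -> (3,4)

Moves only go right or down, so the column and row indices never decrease.
Route from (1,1): down 2 to (3,1), right 3 to (3,4) — 5 moves in all.
Check: all required cells visited.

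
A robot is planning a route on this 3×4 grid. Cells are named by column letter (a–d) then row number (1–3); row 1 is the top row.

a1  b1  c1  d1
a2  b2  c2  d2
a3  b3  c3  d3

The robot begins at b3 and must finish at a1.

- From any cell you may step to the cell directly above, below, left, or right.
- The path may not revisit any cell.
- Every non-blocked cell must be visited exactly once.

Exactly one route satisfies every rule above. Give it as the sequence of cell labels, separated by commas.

b3, a3, a2, b2, c2, c3, d3, d2, d1, c1, b1, a1

Need to visit all 12 open cells exactly once, starting at b3 and ending at a1.
Cell d3 has only two open neighbours (d2 and c3), so the path must pass straight through it: one of those is the cell it's entered from and the other is where it exits.
Route from b3: left 1 to a3, up 1 to a2, right 2 to c2, down 1 to c3, right 1 to d3, up 2 to d1, left 3 to a1 — 11 moves in all.
Check: all 12 open cells covered.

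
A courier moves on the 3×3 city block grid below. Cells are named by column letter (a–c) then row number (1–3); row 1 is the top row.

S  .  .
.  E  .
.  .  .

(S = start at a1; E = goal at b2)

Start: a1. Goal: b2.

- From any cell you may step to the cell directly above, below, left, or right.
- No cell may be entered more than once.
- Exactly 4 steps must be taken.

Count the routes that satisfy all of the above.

Need simple routes of exactly 4 moves from a1 to b2 (Manhattan distance 2, so 1 moves are spent on a detour and 1 undoing it).
Enumerating: a1 a2 a3 b3 b2 | a1 b1 c1 c2 b2.
That gives 2 routes.

2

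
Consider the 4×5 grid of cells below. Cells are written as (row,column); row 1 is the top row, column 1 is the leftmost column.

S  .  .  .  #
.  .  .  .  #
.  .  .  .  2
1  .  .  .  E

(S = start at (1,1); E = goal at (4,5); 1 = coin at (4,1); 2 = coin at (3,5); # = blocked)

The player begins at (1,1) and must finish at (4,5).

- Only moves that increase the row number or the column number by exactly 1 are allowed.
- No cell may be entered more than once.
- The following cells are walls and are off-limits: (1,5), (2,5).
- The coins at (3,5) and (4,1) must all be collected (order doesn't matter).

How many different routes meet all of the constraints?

0

A right/down-only route from (1,1) to (4,5) makes exactly 3 down-moves and 4 right-moves in some order.
With no other constraints that would be C(7,3) = 35 routes.
(4,1) is below but to the left of (3,5): going (3,5) → (4,1) would need a leftward move and (4,1) → (3,5) an upward move, so no right/down-only route can visit both required cells.
No route satisfies every constraint, so the count is 0.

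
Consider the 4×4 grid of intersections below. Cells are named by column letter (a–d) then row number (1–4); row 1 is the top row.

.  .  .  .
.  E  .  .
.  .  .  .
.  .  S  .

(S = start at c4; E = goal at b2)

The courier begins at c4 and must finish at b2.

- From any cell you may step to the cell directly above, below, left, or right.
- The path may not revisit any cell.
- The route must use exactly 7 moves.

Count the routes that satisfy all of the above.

18

Need simple routes of exactly 7 moves from c4 to b2 (Manhattan distance 3, so 2 moves are spent on a detour and 2 undoing it).
Branch systematically from the start, pruning whenever the remaining move budget drops below the Manhattan distance to b2 or differs from it in parity. Grouping the completions by first move — via c3: 7; via b4: 5; via d4: 6 — and summing: 7 + 5 + 6 = 18.
That gives 18 routes.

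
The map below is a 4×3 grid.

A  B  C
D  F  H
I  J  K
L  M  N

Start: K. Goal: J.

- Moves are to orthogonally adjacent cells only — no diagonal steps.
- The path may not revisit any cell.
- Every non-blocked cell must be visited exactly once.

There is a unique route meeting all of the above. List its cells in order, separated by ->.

K -> N -> M -> L -> I -> D -> A -> B -> C -> H -> F -> J

Need to visit all 12 open cells exactly once, starting at K and ending at J.
Cell A has only two open neighbours (D and B), so the path must pass straight through it: one of those is the cell it's entered from and the other is where it exits.
Route from K: down to N, 2× left (reaching L), 3× up (reaching A), 2× right (reaching C), down to H, left to F, down to J — 11 moves in all.
Check: all 12 open cells covered.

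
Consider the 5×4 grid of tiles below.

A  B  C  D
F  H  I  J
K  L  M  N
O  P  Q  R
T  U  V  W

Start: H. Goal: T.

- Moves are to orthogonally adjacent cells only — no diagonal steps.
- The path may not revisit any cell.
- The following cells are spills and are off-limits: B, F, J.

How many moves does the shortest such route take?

4

The Manhattan distance from H to T is |2−5| + |2−1| = 4, so at least 4 moves are needed.
A route of 4 moves achieves this: H → L → P → U → T.
Since 4 matches the lower bound, it is optimal.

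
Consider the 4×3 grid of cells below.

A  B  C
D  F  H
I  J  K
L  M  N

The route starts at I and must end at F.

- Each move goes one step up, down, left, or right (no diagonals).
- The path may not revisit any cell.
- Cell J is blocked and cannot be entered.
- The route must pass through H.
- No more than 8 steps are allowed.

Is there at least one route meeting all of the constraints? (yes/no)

yes

One route that works: I → D → A → B → C → H → F.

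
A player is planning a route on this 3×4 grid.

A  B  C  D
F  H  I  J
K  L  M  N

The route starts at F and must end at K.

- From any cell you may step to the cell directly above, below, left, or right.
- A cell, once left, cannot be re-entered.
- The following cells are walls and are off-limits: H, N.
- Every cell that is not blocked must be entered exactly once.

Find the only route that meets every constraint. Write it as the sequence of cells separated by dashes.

Need to visit all 10 open cells exactly once, starting at F and ending at K.
Route from F: up to A, 3× right (reaching D), down to J, left to I, down to M, 2× left (reaching K) — 9 moves in all.
Check: all 10 open cells covered.

F - A - B - C - D - J - I - M - L - K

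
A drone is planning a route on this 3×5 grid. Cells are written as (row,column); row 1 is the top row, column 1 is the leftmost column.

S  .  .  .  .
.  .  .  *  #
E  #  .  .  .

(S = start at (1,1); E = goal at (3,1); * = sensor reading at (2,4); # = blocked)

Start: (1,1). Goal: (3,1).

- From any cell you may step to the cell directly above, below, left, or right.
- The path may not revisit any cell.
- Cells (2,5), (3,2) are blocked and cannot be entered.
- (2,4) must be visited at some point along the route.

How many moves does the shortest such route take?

8

Any route passes through (2,4) somewhere between (1,1) and (3,1). Summing Manhattan distances along the two legs ((1,1) → (2,4) → (3,1)) gives a lower bound of 4 + 4 = 8 moves.
A route of 8 moves achieves this: (1,1) → (1,2) → (1,3) → (1,4) → (2,4) → (2,3) → (2,2) → (2,1) → (3,1).
Since 8 matches the lower bound, it is optimal.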